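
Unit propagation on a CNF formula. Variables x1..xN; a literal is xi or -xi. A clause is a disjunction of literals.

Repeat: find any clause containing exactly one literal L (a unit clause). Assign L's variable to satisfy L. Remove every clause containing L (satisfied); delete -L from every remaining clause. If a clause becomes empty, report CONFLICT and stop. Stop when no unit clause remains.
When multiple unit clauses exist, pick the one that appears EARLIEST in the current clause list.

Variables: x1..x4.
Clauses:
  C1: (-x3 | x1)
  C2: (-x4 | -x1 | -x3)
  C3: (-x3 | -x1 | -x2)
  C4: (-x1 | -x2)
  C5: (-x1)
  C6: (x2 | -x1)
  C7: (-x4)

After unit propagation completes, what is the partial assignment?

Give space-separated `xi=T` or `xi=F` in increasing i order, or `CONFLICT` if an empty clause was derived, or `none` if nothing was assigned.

Answer: x1=F x3=F x4=F

Derivation:
unit clause [-1] forces x1=F; simplify:
  drop 1 from [-3, 1] -> [-3]
  satisfied 5 clause(s); 2 remain; assigned so far: [1]
unit clause [-3] forces x3=F; simplify:
  satisfied 1 clause(s); 1 remain; assigned so far: [1, 3]
unit clause [-4] forces x4=F; simplify:
  satisfied 1 clause(s); 0 remain; assigned so far: [1, 3, 4]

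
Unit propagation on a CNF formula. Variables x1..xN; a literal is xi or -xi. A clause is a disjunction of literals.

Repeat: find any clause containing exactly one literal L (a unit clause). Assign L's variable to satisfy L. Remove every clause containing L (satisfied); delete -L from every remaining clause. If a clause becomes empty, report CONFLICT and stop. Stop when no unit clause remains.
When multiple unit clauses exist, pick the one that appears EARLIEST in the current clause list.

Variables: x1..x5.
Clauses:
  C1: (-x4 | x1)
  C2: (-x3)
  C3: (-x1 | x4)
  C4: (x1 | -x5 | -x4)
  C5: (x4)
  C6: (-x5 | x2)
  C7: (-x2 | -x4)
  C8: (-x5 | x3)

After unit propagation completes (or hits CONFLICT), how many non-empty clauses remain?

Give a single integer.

unit clause [-3] forces x3=F; simplify:
  drop 3 from [-5, 3] -> [-5]
  satisfied 1 clause(s); 7 remain; assigned so far: [3]
unit clause [4] forces x4=T; simplify:
  drop -4 from [-4, 1] -> [1]
  drop -4 from [1, -5, -4] -> [1, -5]
  drop -4 from [-2, -4] -> [-2]
  satisfied 2 clause(s); 5 remain; assigned so far: [3, 4]
unit clause [1] forces x1=T; simplify:
  satisfied 2 clause(s); 3 remain; assigned so far: [1, 3, 4]
unit clause [-2] forces x2=F; simplify:
  drop 2 from [-5, 2] -> [-5]
  satisfied 1 clause(s); 2 remain; assigned so far: [1, 2, 3, 4]
unit clause [-5] forces x5=F; simplify:
  satisfied 2 clause(s); 0 remain; assigned so far: [1, 2, 3, 4, 5]

Answer: 0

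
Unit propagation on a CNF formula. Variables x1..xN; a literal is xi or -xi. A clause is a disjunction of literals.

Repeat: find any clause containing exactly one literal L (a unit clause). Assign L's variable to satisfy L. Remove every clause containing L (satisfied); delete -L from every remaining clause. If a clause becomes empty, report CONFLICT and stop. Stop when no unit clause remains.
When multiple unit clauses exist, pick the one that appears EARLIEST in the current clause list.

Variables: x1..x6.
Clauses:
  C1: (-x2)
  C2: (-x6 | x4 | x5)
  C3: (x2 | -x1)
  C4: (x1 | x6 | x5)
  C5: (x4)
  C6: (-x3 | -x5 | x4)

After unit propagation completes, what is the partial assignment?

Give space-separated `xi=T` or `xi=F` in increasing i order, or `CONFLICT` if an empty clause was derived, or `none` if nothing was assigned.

Answer: x1=F x2=F x4=T

Derivation:
unit clause [-2] forces x2=F; simplify:
  drop 2 from [2, -1] -> [-1]
  satisfied 1 clause(s); 5 remain; assigned so far: [2]
unit clause [-1] forces x1=F; simplify:
  drop 1 from [1, 6, 5] -> [6, 5]
  satisfied 1 clause(s); 4 remain; assigned so far: [1, 2]
unit clause [4] forces x4=T; simplify:
  satisfied 3 clause(s); 1 remain; assigned so far: [1, 2, 4]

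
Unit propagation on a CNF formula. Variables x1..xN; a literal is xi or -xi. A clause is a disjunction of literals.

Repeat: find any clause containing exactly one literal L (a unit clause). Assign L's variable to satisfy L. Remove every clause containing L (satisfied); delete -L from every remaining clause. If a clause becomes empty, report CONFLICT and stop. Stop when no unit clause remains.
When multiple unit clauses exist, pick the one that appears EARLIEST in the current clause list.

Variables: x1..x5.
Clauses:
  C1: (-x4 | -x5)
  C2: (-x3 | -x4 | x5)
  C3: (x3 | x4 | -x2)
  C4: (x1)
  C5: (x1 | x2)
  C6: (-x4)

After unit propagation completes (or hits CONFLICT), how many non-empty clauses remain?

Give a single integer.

unit clause [1] forces x1=T; simplify:
  satisfied 2 clause(s); 4 remain; assigned so far: [1]
unit clause [-4] forces x4=F; simplify:
  drop 4 from [3, 4, -2] -> [3, -2]
  satisfied 3 clause(s); 1 remain; assigned so far: [1, 4]

Answer: 1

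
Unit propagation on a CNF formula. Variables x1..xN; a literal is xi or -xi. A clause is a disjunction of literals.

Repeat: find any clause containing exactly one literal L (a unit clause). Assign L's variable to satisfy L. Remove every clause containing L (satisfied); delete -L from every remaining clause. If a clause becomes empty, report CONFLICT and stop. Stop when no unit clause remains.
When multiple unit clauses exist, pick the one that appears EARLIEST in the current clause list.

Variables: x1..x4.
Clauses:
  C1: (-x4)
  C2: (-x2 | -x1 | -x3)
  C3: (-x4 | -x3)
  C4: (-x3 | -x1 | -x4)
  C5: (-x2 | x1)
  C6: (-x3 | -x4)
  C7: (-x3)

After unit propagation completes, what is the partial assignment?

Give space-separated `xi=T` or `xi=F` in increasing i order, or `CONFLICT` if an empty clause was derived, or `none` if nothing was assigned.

Answer: x3=F x4=F

Derivation:
unit clause [-4] forces x4=F; simplify:
  satisfied 4 clause(s); 3 remain; assigned so far: [4]
unit clause [-3] forces x3=F; simplify:
  satisfied 2 clause(s); 1 remain; assigned so far: [3, 4]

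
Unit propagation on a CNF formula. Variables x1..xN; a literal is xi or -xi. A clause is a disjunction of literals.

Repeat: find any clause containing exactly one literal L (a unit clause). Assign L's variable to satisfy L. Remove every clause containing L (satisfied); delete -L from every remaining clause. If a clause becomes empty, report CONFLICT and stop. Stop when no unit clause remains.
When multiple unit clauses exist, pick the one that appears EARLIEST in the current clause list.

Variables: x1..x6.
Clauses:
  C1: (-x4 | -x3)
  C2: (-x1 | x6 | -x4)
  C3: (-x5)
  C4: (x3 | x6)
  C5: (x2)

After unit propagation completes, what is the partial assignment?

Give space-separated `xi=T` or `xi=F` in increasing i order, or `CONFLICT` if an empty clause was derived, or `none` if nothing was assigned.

Answer: x2=T x5=F

Derivation:
unit clause [-5] forces x5=F; simplify:
  satisfied 1 clause(s); 4 remain; assigned so far: [5]
unit clause [2] forces x2=T; simplify:
  satisfied 1 clause(s); 3 remain; assigned so far: [2, 5]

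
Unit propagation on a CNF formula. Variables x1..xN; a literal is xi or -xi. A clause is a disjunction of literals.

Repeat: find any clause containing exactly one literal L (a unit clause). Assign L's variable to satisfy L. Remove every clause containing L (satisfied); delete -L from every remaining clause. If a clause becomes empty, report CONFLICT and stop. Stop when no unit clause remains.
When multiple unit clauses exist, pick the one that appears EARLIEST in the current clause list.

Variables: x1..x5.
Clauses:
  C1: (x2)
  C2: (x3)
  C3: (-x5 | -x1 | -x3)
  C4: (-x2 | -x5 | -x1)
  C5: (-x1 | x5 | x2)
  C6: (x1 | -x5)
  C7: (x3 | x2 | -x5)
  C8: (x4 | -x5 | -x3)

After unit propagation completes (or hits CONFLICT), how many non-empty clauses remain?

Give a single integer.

Answer: 4

Derivation:
unit clause [2] forces x2=T; simplify:
  drop -2 from [-2, -5, -1] -> [-5, -1]
  satisfied 3 clause(s); 5 remain; assigned so far: [2]
unit clause [3] forces x3=T; simplify:
  drop -3 from [-5, -1, -3] -> [-5, -1]
  drop -3 from [4, -5, -3] -> [4, -5]
  satisfied 1 clause(s); 4 remain; assigned so far: [2, 3]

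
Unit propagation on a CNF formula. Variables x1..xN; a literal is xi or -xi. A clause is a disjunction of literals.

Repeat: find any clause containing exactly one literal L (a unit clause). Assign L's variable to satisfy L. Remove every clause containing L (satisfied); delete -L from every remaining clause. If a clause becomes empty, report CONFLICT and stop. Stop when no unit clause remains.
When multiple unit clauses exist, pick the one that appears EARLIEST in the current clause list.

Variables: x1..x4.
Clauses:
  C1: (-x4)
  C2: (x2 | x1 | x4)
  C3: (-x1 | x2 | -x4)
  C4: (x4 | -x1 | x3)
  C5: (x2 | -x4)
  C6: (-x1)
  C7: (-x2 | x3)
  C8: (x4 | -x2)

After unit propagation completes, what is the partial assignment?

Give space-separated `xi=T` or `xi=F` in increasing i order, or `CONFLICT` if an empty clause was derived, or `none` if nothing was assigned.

unit clause [-4] forces x4=F; simplify:
  drop 4 from [2, 1, 4] -> [2, 1]
  drop 4 from [4, -1, 3] -> [-1, 3]
  drop 4 from [4, -2] -> [-2]
  satisfied 3 clause(s); 5 remain; assigned so far: [4]
unit clause [-1] forces x1=F; simplify:
  drop 1 from [2, 1] -> [2]
  satisfied 2 clause(s); 3 remain; assigned so far: [1, 4]
unit clause [2] forces x2=T; simplify:
  drop -2 from [-2, 3] -> [3]
  drop -2 from [-2] -> [] (empty!)
  satisfied 1 clause(s); 2 remain; assigned so far: [1, 2, 4]
CONFLICT (empty clause)

Answer: CONFLICT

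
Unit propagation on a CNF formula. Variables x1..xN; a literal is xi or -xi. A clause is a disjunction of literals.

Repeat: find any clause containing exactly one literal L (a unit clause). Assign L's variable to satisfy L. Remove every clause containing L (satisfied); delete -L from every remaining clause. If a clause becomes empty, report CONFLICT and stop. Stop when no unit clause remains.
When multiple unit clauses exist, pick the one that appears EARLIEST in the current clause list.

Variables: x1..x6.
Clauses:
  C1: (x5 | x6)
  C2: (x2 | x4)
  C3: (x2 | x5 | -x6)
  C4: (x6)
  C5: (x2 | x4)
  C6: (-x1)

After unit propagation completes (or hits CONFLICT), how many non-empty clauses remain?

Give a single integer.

unit clause [6] forces x6=T; simplify:
  drop -6 from [2, 5, -6] -> [2, 5]
  satisfied 2 clause(s); 4 remain; assigned so far: [6]
unit clause [-1] forces x1=F; simplify:
  satisfied 1 clause(s); 3 remain; assigned so far: [1, 6]

Answer: 3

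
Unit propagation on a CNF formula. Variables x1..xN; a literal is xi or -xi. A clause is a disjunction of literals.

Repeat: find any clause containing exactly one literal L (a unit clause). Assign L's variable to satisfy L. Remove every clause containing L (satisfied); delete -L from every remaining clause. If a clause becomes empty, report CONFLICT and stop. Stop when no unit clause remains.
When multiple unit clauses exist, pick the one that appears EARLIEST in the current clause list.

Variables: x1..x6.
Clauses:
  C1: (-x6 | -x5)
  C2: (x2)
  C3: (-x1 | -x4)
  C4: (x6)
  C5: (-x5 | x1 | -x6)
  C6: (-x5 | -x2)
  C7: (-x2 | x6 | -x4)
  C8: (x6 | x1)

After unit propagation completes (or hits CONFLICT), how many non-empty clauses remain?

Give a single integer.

Answer: 1

Derivation:
unit clause [2] forces x2=T; simplify:
  drop -2 from [-5, -2] -> [-5]
  drop -2 from [-2, 6, -4] -> [6, -4]
  satisfied 1 clause(s); 7 remain; assigned so far: [2]
unit clause [6] forces x6=T; simplify:
  drop -6 from [-6, -5] -> [-5]
  drop -6 from [-5, 1, -6] -> [-5, 1]
  satisfied 3 clause(s); 4 remain; assigned so far: [2, 6]
unit clause [-5] forces x5=F; simplify:
  satisfied 3 clause(s); 1 remain; assigned so far: [2, 5, 6]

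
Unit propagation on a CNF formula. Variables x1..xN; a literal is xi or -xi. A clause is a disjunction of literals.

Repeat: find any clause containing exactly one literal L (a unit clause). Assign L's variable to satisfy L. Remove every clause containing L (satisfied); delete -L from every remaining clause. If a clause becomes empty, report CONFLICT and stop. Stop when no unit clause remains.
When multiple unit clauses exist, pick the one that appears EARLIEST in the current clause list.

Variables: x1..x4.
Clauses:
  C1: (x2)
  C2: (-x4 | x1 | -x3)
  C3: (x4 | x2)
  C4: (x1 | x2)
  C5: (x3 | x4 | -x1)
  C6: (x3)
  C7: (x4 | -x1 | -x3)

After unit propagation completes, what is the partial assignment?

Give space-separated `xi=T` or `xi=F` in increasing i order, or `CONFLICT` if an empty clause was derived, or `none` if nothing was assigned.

Answer: x2=T x3=T

Derivation:
unit clause [2] forces x2=T; simplify:
  satisfied 3 clause(s); 4 remain; assigned so far: [2]
unit clause [3] forces x3=T; simplify:
  drop -3 from [-4, 1, -3] -> [-4, 1]
  drop -3 from [4, -1, -3] -> [4, -1]
  satisfied 2 clause(s); 2 remain; assigned so far: [2, 3]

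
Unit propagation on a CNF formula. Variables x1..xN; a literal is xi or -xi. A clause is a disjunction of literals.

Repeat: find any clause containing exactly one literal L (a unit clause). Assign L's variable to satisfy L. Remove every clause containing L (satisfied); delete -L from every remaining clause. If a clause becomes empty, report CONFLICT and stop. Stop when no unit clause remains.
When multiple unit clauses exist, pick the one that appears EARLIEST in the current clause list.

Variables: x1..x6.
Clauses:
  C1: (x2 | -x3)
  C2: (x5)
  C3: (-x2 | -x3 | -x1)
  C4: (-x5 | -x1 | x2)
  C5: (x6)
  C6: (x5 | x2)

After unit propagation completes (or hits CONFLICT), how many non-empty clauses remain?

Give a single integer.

Answer: 3

Derivation:
unit clause [5] forces x5=T; simplify:
  drop -5 from [-5, -1, 2] -> [-1, 2]
  satisfied 2 clause(s); 4 remain; assigned so far: [5]
unit clause [6] forces x6=T; simplify:
  satisfied 1 clause(s); 3 remain; assigned so far: [5, 6]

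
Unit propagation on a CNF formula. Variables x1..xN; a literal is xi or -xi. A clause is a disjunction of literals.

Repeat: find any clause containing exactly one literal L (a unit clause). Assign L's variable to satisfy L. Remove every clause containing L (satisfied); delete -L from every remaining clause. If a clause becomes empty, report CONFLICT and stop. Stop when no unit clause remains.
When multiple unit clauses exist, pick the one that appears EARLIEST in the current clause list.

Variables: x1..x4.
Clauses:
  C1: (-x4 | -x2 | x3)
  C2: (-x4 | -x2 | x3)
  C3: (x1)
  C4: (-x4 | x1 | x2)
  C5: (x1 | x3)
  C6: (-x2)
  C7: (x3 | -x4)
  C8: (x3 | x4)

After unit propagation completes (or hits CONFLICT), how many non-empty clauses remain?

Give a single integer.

unit clause [1] forces x1=T; simplify:
  satisfied 3 clause(s); 5 remain; assigned so far: [1]
unit clause [-2] forces x2=F; simplify:
  satisfied 3 clause(s); 2 remain; assigned so far: [1, 2]

Answer: 2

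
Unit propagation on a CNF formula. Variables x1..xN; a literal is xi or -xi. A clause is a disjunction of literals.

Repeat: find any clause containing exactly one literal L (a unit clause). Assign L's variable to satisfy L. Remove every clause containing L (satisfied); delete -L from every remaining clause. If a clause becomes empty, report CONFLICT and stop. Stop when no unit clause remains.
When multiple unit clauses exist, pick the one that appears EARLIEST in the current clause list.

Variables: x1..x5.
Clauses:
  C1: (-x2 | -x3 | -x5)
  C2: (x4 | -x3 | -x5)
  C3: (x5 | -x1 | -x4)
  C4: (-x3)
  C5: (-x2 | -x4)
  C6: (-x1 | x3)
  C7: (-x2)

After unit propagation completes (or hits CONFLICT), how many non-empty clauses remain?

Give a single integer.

Answer: 0

Derivation:
unit clause [-3] forces x3=F; simplify:
  drop 3 from [-1, 3] -> [-1]
  satisfied 3 clause(s); 4 remain; assigned so far: [3]
unit clause [-1] forces x1=F; simplify:
  satisfied 2 clause(s); 2 remain; assigned so far: [1, 3]
unit clause [-2] forces x2=F; simplify:
  satisfied 2 clause(s); 0 remain; assigned so far: [1, 2, 3]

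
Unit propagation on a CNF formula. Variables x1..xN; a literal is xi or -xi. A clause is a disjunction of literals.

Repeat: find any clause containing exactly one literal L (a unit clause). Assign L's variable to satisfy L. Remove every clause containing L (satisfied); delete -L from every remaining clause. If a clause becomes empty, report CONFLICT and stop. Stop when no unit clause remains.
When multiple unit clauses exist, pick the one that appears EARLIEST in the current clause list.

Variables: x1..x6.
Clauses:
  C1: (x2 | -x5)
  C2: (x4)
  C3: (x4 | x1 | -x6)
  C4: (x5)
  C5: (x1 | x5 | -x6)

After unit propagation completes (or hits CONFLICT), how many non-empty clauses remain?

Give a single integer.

Answer: 0

Derivation:
unit clause [4] forces x4=T; simplify:
  satisfied 2 clause(s); 3 remain; assigned so far: [4]
unit clause [5] forces x5=T; simplify:
  drop -5 from [2, -5] -> [2]
  satisfied 2 clause(s); 1 remain; assigned so far: [4, 5]
unit clause [2] forces x2=T; simplify:
  satisfied 1 clause(s); 0 remain; assigned so far: [2, 4, 5]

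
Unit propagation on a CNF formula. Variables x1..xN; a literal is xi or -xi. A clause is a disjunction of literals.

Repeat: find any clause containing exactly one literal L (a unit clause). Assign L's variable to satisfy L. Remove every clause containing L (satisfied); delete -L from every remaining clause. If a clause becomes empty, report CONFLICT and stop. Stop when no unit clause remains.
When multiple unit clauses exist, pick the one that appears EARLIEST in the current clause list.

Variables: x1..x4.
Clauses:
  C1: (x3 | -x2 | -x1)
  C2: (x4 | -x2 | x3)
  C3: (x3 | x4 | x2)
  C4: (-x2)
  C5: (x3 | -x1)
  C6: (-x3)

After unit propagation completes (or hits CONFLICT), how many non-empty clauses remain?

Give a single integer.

Answer: 0

Derivation:
unit clause [-2] forces x2=F; simplify:
  drop 2 from [3, 4, 2] -> [3, 4]
  satisfied 3 clause(s); 3 remain; assigned so far: [2]
unit clause [-3] forces x3=F; simplify:
  drop 3 from [3, 4] -> [4]
  drop 3 from [3, -1] -> [-1]
  satisfied 1 clause(s); 2 remain; assigned so far: [2, 3]
unit clause [4] forces x4=T; simplify:
  satisfied 1 clause(s); 1 remain; assigned so far: [2, 3, 4]
unit clause [-1] forces x1=F; simplify:
  satisfied 1 clause(s); 0 remain; assigned so far: [1, 2, 3, 4]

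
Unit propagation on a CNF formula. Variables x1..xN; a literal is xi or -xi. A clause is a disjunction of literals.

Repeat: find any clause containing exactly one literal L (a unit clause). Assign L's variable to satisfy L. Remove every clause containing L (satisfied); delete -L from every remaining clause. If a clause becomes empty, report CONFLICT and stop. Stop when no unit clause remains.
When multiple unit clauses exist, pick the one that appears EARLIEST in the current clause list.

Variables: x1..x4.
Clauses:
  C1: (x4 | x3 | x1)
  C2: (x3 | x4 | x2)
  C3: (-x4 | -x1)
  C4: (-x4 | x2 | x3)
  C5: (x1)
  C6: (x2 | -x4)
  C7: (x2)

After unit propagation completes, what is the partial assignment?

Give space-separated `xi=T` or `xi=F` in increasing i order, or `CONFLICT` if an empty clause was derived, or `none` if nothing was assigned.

Answer: x1=T x2=T x4=F

Derivation:
unit clause [1] forces x1=T; simplify:
  drop -1 from [-4, -1] -> [-4]
  satisfied 2 clause(s); 5 remain; assigned so far: [1]
unit clause [-4] forces x4=F; simplify:
  drop 4 from [3, 4, 2] -> [3, 2]
  satisfied 3 clause(s); 2 remain; assigned so far: [1, 4]
unit clause [2] forces x2=T; simplify:
  satisfied 2 clause(s); 0 remain; assigned so far: [1, 2, 4]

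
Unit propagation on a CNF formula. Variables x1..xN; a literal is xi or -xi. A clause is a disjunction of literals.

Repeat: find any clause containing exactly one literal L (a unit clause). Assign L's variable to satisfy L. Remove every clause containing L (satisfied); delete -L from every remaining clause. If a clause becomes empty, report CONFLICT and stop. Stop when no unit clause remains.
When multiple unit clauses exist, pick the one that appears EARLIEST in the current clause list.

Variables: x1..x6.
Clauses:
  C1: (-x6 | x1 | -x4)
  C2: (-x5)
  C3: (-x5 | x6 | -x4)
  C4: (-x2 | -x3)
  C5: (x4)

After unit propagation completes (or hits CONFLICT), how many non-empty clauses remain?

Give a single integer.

Answer: 2

Derivation:
unit clause [-5] forces x5=F; simplify:
  satisfied 2 clause(s); 3 remain; assigned so far: [5]
unit clause [4] forces x4=T; simplify:
  drop -4 from [-6, 1, -4] -> [-6, 1]
  satisfied 1 clause(s); 2 remain; assigned so far: [4, 5]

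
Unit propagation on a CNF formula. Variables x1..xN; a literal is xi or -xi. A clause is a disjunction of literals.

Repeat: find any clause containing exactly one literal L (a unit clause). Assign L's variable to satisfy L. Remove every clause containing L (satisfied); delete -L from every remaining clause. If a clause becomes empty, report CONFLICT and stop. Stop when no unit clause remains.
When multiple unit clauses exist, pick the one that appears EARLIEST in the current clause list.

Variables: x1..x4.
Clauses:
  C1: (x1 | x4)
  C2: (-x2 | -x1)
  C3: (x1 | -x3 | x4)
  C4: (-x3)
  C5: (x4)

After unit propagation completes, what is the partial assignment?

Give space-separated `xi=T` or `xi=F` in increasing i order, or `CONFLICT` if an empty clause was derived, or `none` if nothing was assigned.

unit clause [-3] forces x3=F; simplify:
  satisfied 2 clause(s); 3 remain; assigned so far: [3]
unit clause [4] forces x4=T; simplify:
  satisfied 2 clause(s); 1 remain; assigned so far: [3, 4]

Answer: x3=F x4=T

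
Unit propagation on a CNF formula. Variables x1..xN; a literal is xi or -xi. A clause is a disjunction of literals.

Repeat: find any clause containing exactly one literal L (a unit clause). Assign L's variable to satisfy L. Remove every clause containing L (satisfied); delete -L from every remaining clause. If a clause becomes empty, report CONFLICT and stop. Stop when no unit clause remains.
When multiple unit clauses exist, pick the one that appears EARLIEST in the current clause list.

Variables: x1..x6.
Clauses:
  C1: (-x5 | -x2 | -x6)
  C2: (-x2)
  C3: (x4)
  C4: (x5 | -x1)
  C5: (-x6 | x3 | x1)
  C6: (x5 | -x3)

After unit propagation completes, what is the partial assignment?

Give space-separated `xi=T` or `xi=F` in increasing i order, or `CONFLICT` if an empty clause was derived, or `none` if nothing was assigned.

unit clause [-2] forces x2=F; simplify:
  satisfied 2 clause(s); 4 remain; assigned so far: [2]
unit clause [4] forces x4=T; simplify:
  satisfied 1 clause(s); 3 remain; assigned so far: [2, 4]

Answer: x2=F x4=T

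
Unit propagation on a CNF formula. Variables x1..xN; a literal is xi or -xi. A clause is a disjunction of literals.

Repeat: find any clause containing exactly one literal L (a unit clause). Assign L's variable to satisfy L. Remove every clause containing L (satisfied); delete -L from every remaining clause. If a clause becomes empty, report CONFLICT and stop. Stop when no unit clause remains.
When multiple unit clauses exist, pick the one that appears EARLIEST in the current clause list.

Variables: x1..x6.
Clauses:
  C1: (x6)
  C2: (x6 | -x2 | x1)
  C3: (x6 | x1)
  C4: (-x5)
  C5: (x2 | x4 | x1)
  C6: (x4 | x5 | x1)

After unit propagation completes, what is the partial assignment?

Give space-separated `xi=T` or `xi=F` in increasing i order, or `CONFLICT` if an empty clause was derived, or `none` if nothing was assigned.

unit clause [6] forces x6=T; simplify:
  satisfied 3 clause(s); 3 remain; assigned so far: [6]
unit clause [-5] forces x5=F; simplify:
  drop 5 from [4, 5, 1] -> [4, 1]
  satisfied 1 clause(s); 2 remain; assigned so far: [5, 6]

Answer: x5=F x6=T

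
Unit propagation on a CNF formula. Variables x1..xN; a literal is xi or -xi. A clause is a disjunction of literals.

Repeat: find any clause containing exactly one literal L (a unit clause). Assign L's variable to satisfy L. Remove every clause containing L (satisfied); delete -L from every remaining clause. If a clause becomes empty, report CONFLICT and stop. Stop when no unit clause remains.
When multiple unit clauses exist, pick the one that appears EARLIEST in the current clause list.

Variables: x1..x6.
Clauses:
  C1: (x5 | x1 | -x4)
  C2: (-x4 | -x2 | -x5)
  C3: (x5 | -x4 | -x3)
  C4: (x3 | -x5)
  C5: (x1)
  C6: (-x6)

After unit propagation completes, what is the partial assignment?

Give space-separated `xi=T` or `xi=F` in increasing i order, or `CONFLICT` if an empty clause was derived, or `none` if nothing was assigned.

Answer: x1=T x6=F

Derivation:
unit clause [1] forces x1=T; simplify:
  satisfied 2 clause(s); 4 remain; assigned so far: [1]
unit clause [-6] forces x6=F; simplify:
  satisfied 1 clause(s); 3 remain; assigned so far: [1, 6]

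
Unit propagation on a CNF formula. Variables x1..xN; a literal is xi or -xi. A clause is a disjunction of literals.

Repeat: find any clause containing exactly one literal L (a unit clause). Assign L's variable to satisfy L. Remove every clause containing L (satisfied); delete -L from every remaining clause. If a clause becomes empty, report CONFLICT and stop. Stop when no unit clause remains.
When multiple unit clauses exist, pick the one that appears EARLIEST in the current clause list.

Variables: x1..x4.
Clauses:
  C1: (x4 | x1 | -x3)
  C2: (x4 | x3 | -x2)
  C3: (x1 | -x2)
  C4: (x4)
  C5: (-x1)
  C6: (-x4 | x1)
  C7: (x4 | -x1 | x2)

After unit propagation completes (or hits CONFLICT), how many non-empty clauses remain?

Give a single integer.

Answer: 1

Derivation:
unit clause [4] forces x4=T; simplify:
  drop -4 from [-4, 1] -> [1]
  satisfied 4 clause(s); 3 remain; assigned so far: [4]
unit clause [-1] forces x1=F; simplify:
  drop 1 from [1, -2] -> [-2]
  drop 1 from [1] -> [] (empty!)
  satisfied 1 clause(s); 2 remain; assigned so far: [1, 4]
CONFLICT (empty clause)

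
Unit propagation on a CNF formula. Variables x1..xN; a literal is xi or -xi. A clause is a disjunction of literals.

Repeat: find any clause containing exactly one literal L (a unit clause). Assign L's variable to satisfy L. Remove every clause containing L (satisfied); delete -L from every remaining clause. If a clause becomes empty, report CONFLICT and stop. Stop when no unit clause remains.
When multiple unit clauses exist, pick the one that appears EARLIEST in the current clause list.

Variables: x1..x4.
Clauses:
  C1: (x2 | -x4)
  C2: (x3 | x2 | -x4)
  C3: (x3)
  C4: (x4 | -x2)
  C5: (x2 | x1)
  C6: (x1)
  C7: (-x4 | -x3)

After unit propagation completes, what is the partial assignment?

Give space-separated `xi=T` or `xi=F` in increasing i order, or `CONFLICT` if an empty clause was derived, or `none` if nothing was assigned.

Answer: x1=T x2=F x3=T x4=F

Derivation:
unit clause [3] forces x3=T; simplify:
  drop -3 from [-4, -3] -> [-4]
  satisfied 2 clause(s); 5 remain; assigned so far: [3]
unit clause [1] forces x1=T; simplify:
  satisfied 2 clause(s); 3 remain; assigned so far: [1, 3]
unit clause [-4] forces x4=F; simplify:
  drop 4 from [4, -2] -> [-2]
  satisfied 2 clause(s); 1 remain; assigned so far: [1, 3, 4]
unit clause [-2] forces x2=F; simplify:
  satisfied 1 clause(s); 0 remain; assigned so far: [1, 2, 3, 4]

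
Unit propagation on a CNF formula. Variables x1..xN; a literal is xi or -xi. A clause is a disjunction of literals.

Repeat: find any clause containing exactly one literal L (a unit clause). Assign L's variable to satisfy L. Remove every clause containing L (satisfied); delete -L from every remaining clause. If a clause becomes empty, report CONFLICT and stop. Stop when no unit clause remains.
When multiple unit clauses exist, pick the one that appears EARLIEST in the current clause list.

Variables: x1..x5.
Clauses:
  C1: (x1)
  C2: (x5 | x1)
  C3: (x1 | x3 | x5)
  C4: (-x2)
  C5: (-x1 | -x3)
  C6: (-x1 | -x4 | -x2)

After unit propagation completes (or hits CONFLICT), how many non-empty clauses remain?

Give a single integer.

Answer: 0

Derivation:
unit clause [1] forces x1=T; simplify:
  drop -1 from [-1, -3] -> [-3]
  drop -1 from [-1, -4, -2] -> [-4, -2]
  satisfied 3 clause(s); 3 remain; assigned so far: [1]
unit clause [-2] forces x2=F; simplify:
  satisfied 2 clause(s); 1 remain; assigned so far: [1, 2]
unit clause [-3] forces x3=F; simplify:
  satisfied 1 clause(s); 0 remain; assigned so far: [1, 2, 3]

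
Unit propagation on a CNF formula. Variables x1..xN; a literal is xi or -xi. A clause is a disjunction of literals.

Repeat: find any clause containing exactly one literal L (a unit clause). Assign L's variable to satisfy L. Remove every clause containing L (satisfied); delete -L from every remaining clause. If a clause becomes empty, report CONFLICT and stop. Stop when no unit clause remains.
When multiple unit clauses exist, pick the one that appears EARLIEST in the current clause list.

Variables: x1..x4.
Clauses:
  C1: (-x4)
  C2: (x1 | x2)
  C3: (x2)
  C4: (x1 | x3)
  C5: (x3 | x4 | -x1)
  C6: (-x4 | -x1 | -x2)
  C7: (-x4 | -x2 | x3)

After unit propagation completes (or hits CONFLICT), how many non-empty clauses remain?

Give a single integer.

unit clause [-4] forces x4=F; simplify:
  drop 4 from [3, 4, -1] -> [3, -1]
  satisfied 3 clause(s); 4 remain; assigned so far: [4]
unit clause [2] forces x2=T; simplify:
  satisfied 2 clause(s); 2 remain; assigned so far: [2, 4]

Answer: 2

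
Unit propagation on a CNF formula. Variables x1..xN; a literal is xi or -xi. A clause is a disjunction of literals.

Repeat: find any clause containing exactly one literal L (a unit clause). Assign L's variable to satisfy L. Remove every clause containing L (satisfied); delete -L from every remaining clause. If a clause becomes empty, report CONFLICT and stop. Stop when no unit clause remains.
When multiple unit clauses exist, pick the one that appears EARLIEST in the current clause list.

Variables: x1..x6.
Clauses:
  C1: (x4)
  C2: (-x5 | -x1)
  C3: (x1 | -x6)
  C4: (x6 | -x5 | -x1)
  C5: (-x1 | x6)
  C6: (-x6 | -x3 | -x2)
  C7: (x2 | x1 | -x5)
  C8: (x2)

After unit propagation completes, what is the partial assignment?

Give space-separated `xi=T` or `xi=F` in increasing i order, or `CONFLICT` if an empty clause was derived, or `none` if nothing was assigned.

unit clause [4] forces x4=T; simplify:
  satisfied 1 clause(s); 7 remain; assigned so far: [4]
unit clause [2] forces x2=T; simplify:
  drop -2 from [-6, -3, -2] -> [-6, -3]
  satisfied 2 clause(s); 5 remain; assigned so far: [2, 4]

Answer: x2=T x4=T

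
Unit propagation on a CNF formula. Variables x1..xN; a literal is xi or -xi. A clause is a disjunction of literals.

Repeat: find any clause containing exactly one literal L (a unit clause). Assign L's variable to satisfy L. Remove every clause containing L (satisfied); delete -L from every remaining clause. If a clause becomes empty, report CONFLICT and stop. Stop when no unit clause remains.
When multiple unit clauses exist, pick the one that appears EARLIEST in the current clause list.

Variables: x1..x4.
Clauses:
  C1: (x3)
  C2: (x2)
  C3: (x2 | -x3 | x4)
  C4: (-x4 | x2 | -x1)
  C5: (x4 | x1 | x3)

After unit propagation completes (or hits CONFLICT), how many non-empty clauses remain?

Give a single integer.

unit clause [3] forces x3=T; simplify:
  drop -3 from [2, -3, 4] -> [2, 4]
  satisfied 2 clause(s); 3 remain; assigned so far: [3]
unit clause [2] forces x2=T; simplify:
  satisfied 3 clause(s); 0 remain; assigned so far: [2, 3]

Answer: 0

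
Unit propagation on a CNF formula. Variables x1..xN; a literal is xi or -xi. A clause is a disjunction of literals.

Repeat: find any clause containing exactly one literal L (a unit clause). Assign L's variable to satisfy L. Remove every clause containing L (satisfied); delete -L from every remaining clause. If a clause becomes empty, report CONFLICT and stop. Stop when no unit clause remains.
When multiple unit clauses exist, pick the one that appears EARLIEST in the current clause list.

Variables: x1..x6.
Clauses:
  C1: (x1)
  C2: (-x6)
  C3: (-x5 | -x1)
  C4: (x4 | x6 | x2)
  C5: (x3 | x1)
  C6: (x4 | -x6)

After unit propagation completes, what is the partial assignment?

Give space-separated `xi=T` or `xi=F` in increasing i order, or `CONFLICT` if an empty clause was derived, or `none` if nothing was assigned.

Answer: x1=T x5=F x6=F

Derivation:
unit clause [1] forces x1=T; simplify:
  drop -1 from [-5, -1] -> [-5]
  satisfied 2 clause(s); 4 remain; assigned so far: [1]
unit clause [-6] forces x6=F; simplify:
  drop 6 from [4, 6, 2] -> [4, 2]
  satisfied 2 clause(s); 2 remain; assigned so far: [1, 6]
unit clause [-5] forces x5=F; simplify:
  satisfied 1 clause(s); 1 remain; assigned so far: [1, 5, 6]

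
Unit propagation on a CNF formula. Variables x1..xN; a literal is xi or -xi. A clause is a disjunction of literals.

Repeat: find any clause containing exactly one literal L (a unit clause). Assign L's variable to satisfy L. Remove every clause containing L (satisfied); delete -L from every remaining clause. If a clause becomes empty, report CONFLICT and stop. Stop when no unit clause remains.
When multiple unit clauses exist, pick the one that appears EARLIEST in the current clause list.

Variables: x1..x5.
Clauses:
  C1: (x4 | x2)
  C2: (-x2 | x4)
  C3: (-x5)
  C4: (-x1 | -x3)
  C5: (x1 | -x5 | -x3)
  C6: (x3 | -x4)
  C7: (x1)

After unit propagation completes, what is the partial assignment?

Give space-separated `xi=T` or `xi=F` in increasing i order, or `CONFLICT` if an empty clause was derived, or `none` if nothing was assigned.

Answer: CONFLICT

Derivation:
unit clause [-5] forces x5=F; simplify:
  satisfied 2 clause(s); 5 remain; assigned so far: [5]
unit clause [1] forces x1=T; simplify:
  drop -1 from [-1, -3] -> [-3]
  satisfied 1 clause(s); 4 remain; assigned so far: [1, 5]
unit clause [-3] forces x3=F; simplify:
  drop 3 from [3, -4] -> [-4]
  satisfied 1 clause(s); 3 remain; assigned so far: [1, 3, 5]
unit clause [-4] forces x4=F; simplify:
  drop 4 from [4, 2] -> [2]
  drop 4 from [-2, 4] -> [-2]
  satisfied 1 clause(s); 2 remain; assigned so far: [1, 3, 4, 5]
unit clause [2] forces x2=T; simplify:
  drop -2 from [-2] -> [] (empty!)
  satisfied 1 clause(s); 1 remain; assigned so far: [1, 2, 3, 4, 5]
CONFLICT (empty clause)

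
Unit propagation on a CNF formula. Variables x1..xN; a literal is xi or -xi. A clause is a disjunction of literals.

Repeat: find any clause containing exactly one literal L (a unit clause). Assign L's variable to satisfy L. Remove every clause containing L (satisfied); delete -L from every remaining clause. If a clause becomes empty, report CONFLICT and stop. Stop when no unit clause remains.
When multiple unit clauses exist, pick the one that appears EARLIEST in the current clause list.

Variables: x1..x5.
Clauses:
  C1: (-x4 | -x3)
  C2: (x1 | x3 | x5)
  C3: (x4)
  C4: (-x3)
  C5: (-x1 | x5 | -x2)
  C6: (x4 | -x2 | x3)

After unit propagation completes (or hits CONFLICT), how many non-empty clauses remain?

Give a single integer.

Answer: 2

Derivation:
unit clause [4] forces x4=T; simplify:
  drop -4 from [-4, -3] -> [-3]
  satisfied 2 clause(s); 4 remain; assigned so far: [4]
unit clause [-3] forces x3=F; simplify:
  drop 3 from [1, 3, 5] -> [1, 5]
  satisfied 2 clause(s); 2 remain; assigned so far: [3, 4]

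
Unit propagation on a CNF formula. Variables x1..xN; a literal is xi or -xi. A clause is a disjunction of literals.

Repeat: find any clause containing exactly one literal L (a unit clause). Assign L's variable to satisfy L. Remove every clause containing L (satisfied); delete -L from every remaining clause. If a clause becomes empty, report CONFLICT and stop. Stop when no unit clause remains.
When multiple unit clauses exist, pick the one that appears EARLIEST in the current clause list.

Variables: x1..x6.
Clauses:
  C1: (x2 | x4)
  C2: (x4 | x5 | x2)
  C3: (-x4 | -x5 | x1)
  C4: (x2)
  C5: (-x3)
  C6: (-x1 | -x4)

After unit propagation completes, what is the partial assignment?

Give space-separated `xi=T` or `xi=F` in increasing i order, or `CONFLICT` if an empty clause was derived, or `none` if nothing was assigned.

Answer: x2=T x3=F

Derivation:
unit clause [2] forces x2=T; simplify:
  satisfied 3 clause(s); 3 remain; assigned so far: [2]
unit clause [-3] forces x3=F; simplify:
  satisfied 1 clause(s); 2 remain; assigned so far: [2, 3]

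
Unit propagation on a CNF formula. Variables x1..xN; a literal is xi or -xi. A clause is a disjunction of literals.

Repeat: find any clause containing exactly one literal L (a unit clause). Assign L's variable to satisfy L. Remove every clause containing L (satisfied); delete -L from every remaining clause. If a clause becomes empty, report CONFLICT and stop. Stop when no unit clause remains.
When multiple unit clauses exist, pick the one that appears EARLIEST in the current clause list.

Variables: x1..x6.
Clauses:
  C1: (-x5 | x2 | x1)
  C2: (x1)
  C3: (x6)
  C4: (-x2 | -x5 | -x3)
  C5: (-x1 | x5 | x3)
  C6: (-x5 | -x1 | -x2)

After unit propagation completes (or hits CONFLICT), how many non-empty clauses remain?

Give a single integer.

unit clause [1] forces x1=T; simplify:
  drop -1 from [-1, 5, 3] -> [5, 3]
  drop -1 from [-5, -1, -2] -> [-5, -2]
  satisfied 2 clause(s); 4 remain; assigned so far: [1]
unit clause [6] forces x6=T; simplify:
  satisfied 1 clause(s); 3 remain; assigned so far: [1, 6]

Answer: 3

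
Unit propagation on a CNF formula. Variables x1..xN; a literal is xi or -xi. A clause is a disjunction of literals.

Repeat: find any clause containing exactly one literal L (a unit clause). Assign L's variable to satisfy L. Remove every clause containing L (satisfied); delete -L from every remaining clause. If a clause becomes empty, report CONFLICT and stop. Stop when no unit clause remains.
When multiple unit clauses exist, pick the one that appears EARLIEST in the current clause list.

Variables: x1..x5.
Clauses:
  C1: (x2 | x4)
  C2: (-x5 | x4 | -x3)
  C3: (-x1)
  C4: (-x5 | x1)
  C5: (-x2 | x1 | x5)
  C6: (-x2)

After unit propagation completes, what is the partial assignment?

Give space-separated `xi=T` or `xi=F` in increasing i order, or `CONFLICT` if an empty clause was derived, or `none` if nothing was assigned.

unit clause [-1] forces x1=F; simplify:
  drop 1 from [-5, 1] -> [-5]
  drop 1 from [-2, 1, 5] -> [-2, 5]
  satisfied 1 clause(s); 5 remain; assigned so far: [1]
unit clause [-5] forces x5=F; simplify:
  drop 5 from [-2, 5] -> [-2]
  satisfied 2 clause(s); 3 remain; assigned so far: [1, 5]
unit clause [-2] forces x2=F; simplify:
  drop 2 from [2, 4] -> [4]
  satisfied 2 clause(s); 1 remain; assigned so far: [1, 2, 5]
unit clause [4] forces x4=T; simplify:
  satisfied 1 clause(s); 0 remain; assigned so far: [1, 2, 4, 5]

Answer: x1=F x2=F x4=T x5=F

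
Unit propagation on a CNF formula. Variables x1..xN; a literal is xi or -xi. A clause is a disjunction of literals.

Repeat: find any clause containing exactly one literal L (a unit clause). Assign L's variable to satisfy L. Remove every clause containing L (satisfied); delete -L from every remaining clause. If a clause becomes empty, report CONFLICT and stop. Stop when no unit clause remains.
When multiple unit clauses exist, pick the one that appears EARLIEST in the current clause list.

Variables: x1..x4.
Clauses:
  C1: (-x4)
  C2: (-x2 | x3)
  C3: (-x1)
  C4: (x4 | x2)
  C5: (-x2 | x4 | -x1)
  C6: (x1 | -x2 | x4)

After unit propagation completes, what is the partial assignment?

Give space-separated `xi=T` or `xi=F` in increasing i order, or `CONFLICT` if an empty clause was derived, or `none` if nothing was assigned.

Answer: CONFLICT

Derivation:
unit clause [-4] forces x4=F; simplify:
  drop 4 from [4, 2] -> [2]
  drop 4 from [-2, 4, -1] -> [-2, -1]
  drop 4 from [1, -2, 4] -> [1, -2]
  satisfied 1 clause(s); 5 remain; assigned so far: [4]
unit clause [-1] forces x1=F; simplify:
  drop 1 from [1, -2] -> [-2]
  satisfied 2 clause(s); 3 remain; assigned so far: [1, 4]
unit clause [2] forces x2=T; simplify:
  drop -2 from [-2, 3] -> [3]
  drop -2 from [-2] -> [] (empty!)
  satisfied 1 clause(s); 2 remain; assigned so far: [1, 2, 4]
CONFLICT (empty clause)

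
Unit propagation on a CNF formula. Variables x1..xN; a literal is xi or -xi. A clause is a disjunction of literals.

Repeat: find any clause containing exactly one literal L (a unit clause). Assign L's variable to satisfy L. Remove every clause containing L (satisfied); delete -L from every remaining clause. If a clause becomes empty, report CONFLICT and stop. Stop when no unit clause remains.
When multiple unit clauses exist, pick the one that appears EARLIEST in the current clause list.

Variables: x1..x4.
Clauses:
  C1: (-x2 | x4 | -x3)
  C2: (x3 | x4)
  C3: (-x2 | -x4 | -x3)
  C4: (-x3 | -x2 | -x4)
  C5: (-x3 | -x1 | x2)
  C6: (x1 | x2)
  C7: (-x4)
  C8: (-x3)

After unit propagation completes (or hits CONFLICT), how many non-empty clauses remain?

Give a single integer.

unit clause [-4] forces x4=F; simplify:
  drop 4 from [-2, 4, -3] -> [-2, -3]
  drop 4 from [3, 4] -> [3]
  satisfied 3 clause(s); 5 remain; assigned so far: [4]
unit clause [3] forces x3=T; simplify:
  drop -3 from [-2, -3] -> [-2]
  drop -3 from [-3, -1, 2] -> [-1, 2]
  drop -3 from [-3] -> [] (empty!)
  satisfied 1 clause(s); 4 remain; assigned so far: [3, 4]
CONFLICT (empty clause)

Answer: 3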